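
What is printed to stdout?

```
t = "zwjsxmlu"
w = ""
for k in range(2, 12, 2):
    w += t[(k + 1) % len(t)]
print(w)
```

smuws

k=2: add t[3]='s' → 's'
k=4: add t[5]='m' → 'sm'
k=6: add t[7]='u' → 'smu'
k=8: add t[1]='w' → 'smuw'
k=10: add t[3]='s' → 'smuws'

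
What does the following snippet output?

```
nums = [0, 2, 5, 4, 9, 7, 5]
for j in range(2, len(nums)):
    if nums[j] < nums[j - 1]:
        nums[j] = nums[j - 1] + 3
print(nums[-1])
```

15

j=2: 5>=2, unchanged → [0, 2, 5, 4, 9, 7, 5]
j=3: 4<5, nums[3] = 5+3 = 8 → [0, 2, 5, 8, 9, 7, 5]
j=4: 9>=8, unchanged → [0, 2, 5, 8, 9, 7, 5]
j=5: 7<9, nums[5] = 9+3 = 12 → [0, 2, 5, 8, 9, 12, 5]
j=6: 5<12, nums[6] = 12+3 = 15 → [0, 2, 5, 8, 9, 12, 15]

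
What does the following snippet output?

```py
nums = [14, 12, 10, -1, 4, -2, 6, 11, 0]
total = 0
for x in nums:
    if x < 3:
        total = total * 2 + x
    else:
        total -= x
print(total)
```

x=14: not <3, total = 0-14 = -14
x=12: not <3, total = (-14)-12 = -26
x=10: not <3, total = (-26)-10 = -36
x=-1: <3, total = (-36)*2+(-1) = -73
x=4: not <3, total = (-73)-4 = -77
x=-2: <3, total = (-77)*2+(-2) = -156
x=6: not <3, total = (-156)-6 = -162
x=11: not <3, total = (-162)-11 = -173
x=0: <3, total = (-173)*2+0 = -346

-346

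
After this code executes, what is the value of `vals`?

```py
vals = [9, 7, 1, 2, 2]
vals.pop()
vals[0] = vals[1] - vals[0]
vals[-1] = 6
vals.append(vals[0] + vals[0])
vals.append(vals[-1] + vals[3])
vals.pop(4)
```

pop() removes 2 → [9, 7, 1, 2]
vals[0] = vals[1]-vals[0] = 7-9 = -2 → [-2, 7, 1, 2]
vals[-1] = 6 → [-2, 7, 1, 6]
append vals[0]+vals[0] = (-2)+(-2) = -4 → [-2, 7, 1, 6, -4]
append vals[-1]+vals[3] = (-4)+6 = 2 → [-2, 7, 1, 6, -4, 2]
pop(4) removes -4 → [-2, 7, 1, 6, 2]

[-2, 7, 1, 6, 2]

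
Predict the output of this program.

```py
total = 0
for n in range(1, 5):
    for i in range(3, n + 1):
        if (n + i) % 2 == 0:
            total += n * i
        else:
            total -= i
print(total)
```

22

n=3,i=3: even sum, total = 0+9 = 9
n=4,i=3: odd sum, total = 9-3 = 6
n=4,i=4: even sum, total = 6+16 = 22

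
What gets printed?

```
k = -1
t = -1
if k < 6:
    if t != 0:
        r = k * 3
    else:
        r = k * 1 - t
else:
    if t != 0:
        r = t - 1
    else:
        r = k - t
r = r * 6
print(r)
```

-18

k=-1, t=-1
k < 6 is True; t != 0 is True
→ r = k * 3 = -3
r = (-3)*6 = -18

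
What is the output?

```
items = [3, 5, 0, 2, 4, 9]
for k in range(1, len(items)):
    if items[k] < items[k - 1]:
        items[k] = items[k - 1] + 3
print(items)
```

[3, 5, 8, 11, 14, 17]

k=1: 5>=3, unchanged → [3, 5, 0, 2, 4, 9]
k=2: 0<5, items[2] = 5+3 = 8 → [3, 5, 8, 2, 4, 9]
k=3: 2<8, items[3] = 8+3 = 11 → [3, 5, 8, 11, 4, 9]
k=4: 4<11, items[4] = 11+3 = 14 → [3, 5, 8, 11, 14, 9]
k=5: 9<14, items[5] = 14+3 = 17 → [3, 5, 8, 11, 14, 17]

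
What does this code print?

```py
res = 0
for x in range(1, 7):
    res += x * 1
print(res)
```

x=1: res = 0+1*1 = 1
x=2: res = 1+2*1 = 3
x=3: res = 3+3*1 = 6
x=4: res = 6+4*1 = 10
x=5: res = 10+5*1 = 15
x=6: res = 15+6*1 = 21

21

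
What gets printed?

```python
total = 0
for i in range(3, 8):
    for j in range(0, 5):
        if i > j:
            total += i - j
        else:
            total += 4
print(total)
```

i=3,j=0: 3>0, total = 0+3 = 3
i=3,j=1: 3>1, total = 3+2 = 5
i=3,j=2: 3>2, total = 5+1 = 6
i=3,j=3: not 3>3, total = 6+4 = 10
i=3,j=4: not 3>4, total = 10+4 = 14
i=4,j=0: 4>0, total = 14+4 = 18
i=4,j=1: 4>1, total = 18+3 = 21
i=4,j=2: 4>2, total = 21+2 = 23
i=4,j=3: 4>3, total = 23+1 = 24
i=4,j=4: not 4>4, total = 24+4 = 28
i=5,j=0: 5>0, total = 28+5 = 33
i=5,j=1: 5>1, total = 33+4 = 37
i=5,j=2: 5>2, total = 37+3 = 40
i=5,j=3: 5>3, total = 40+2 = 42
i=5,j=4: 5>4, total = 42+1 = 43
i=6,j=0: 6>0, total = 43+6 = 49
i=6,j=1: 6>1, total = 49+5 = 54
i=6,j=2: 6>2, total = 54+4 = 58
i=6,j=3: 6>3, total = 58+3 = 61
i=6,j=4: 6>4, total = 61+2 = 63
i=7,j=0: 7>0, total = 63+7 = 70
i=7,j=1: 7>1, total = 70+6 = 76
i=7,j=2: 7>2, total = 76+5 = 81
i=7,j=3: 7>3, total = 81+4 = 85
i=7,j=4: 7>4, total = 85+3 = 88

88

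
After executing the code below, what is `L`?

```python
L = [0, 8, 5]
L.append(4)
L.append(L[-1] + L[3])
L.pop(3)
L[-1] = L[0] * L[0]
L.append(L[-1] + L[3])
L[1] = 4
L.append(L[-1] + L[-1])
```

append 4 → [0, 8, 5, 4]
append L[-1]+L[3] = 4+4 = 8 → [0, 8, 5, 4, 8]
pop(3) removes 4 → [0, 8, 5, 8]
L[-1] = L[0]*L[0] = 0*0 = 0 → [0, 8, 5, 0]
append L[-1]+L[3] = 0+0 = 0 → [0, 8, 5, 0, 0]
L[1] = 4 → [0, 4, 5, 0, 0]
append L[-1]+L[-1] = 0+0 = 0 → [0, 4, 5, 0, 0, 0]

[0, 4, 5, 0, 0, 0]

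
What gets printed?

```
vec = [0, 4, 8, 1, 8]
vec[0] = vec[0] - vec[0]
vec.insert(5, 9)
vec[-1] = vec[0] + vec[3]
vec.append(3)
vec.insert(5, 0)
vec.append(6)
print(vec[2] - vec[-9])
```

8

vec[0] = vec[0]-vec[0] = 0-0 = 0 → [0, 4, 8, 1, 8]
insert 9 at 5 → [0, 4, 8, 1, 8, 9]
vec[-1] = vec[0]+vec[3] = 0+1 = 1 → [0, 4, 8, 1, 8, 1]
append 3 → [0, 4, 8, 1, 8, 1, 3]
insert 0 at 5 → [0, 4, 8, 1, 8, 0, 1, 3]
append 6 → [0, 4, 8, 1, 8, 0, 1, 3, 6]
vec[2]-vec[-9] = 8-0 = 8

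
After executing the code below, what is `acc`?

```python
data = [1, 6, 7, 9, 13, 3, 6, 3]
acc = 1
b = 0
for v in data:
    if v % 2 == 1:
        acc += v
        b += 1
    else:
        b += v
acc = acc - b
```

19

v=1: odd, acc = 1+1 = 2; b=1
v=6: not odd; b=7
v=7: odd, acc = 2+7 = 9; b=8
v=9: odd, acc = 9+9 = 18; b=9
v=13: odd, acc = 18+13 = 31; b=10
v=3: odd, acc = 31+3 = 34; b=11
v=6: not odd; b=17
v=3: odd, acc = 34+3 = 37; b=18
acc-b = 37-18 = 19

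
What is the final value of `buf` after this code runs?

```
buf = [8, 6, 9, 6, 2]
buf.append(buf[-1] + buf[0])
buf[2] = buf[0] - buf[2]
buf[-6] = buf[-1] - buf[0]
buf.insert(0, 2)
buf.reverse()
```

[10, 2, 6, -1, 6, 2, 2]

append buf[-1]+buf[0] = 2+8 = 10 → [8, 6, 9, 6, 2, 10]
buf[2] = buf[0]-buf[2] = 8-9 = -1 → [8, 6, -1, 6, 2, 10]
buf[-6] = buf[-1]-buf[0] = 10-8 = 2 → [2, 6, -1, 6, 2, 10]
insert 2 at 0 → [2, 2, 6, -1, 6, 2, 10]
reverse → [10, 2, 6, -1, 6, 2, 2]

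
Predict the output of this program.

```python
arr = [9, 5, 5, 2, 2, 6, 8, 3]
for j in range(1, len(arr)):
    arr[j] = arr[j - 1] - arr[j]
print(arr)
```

j=1: arr[1] = 9-5 = 4 → [9, 4, 5, 2, 2, 6, 8, 3]
j=2: arr[2] = 4-5 = -1 → [9, 4, -1, 2, 2, 6, 8, 3]
j=3: arr[3] = (-1)-2 = -3 → [9, 4, -1, -3, 2, 6, 8, 3]
j=4: arr[4] = (-3)-2 = -5 → [9, 4, -1, -3, -5, 6, 8, 3]
j=5: arr[5] = (-5)-6 = -11 → [9, 4, -1, -3, -5, -11, 8, 3]
j=6: arr[6] = (-11)-8 = -19 → [9, 4, -1, -3, -5, -11, -19, 3]
j=7: arr[7] = (-19)-3 = -22 → [9, 4, -1, -3, -5, -11, -19, -22]

[9, 4, -1, -3, -5, -11, -19, -22]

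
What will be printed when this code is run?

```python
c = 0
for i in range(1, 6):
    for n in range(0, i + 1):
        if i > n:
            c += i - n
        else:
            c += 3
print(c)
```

50

i=1,n=0: 1>0, c = 0+1 = 1
i=1,n=1: not 1>1, c = 1+3 = 4
i=2,n=0: 2>0, c = 4+2 = 6
i=2,n=1: 2>1, c = 6+1 = 7
i=2,n=2: not 2>2, c = 7+3 = 10
i=3,n=0: 3>0, c = 10+3 = 13
i=3,n=1: 3>1, c = 13+2 = 15
i=3,n=2: 3>2, c = 15+1 = 16
i=3,n=3: not 3>3, c = 16+3 = 19
i=4,n=0: 4>0, c = 19+4 = 23
i=4,n=1: 4>1, c = 23+3 = 26
i=4,n=2: 4>2, c = 26+2 = 28
i=4,n=3: 4>3, c = 28+1 = 29
i=4,n=4: not 4>4, c = 29+3 = 32
i=5,n=0: 5>0, c = 32+5 = 37
i=5,n=1: 5>1, c = 37+4 = 41
i=5,n=2: 5>2, c = 41+3 = 44
i=5,n=3: 5>3, c = 44+2 = 46
i=5,n=4: 5>4, c = 46+1 = 47
i=5,n=5: not 5>5, c = 47+3 = 50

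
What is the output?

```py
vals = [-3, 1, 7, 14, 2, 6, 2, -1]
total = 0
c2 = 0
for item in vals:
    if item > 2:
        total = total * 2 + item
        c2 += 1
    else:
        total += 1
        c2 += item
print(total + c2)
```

86

item=-3: not >2, total = 0+1 = 1; c2=-3
item=1: not >2, total = 1+1 = 2; c2=-2
item=7: >2, total = 2*2+7 = 11; c2=-1
item=14: >2, total = 11*2+14 = 36; c2=0
item=2: not >2, total = 36+1 = 37; c2=2
item=6: >2, total = 37*2+6 = 80; c2=3
item=2: not >2, total = 80+1 = 81; c2=5
item=-1: not >2, total = 81+1 = 82; c2=4
total+c2 = 82+4 = 86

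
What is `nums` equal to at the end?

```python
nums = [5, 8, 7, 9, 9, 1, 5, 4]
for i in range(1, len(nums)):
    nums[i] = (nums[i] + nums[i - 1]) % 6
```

i=1: nums[1] = (8+5)%6 = 1 → [5, 1, 7, 9, 9, 1, 5, 4]
i=2: nums[2] = (7+1)%6 = 2 → [5, 1, 2, 9, 9, 1, 5, 4]
i=3: nums[3] = (9+2)%6 = 5 → [5, 1, 2, 5, 9, 1, 5, 4]
i=4: nums[4] = (9+5)%6 = 2 → [5, 1, 2, 5, 2, 1, 5, 4]
i=5: nums[5] = (1+2)%6 = 3 → [5, 1, 2, 5, 2, 3, 5, 4]
i=6: nums[6] = (5+3)%6 = 2 → [5, 1, 2, 5, 2, 3, 2, 4]
i=7: nums[7] = (4+2)%6 = 0 → [5, 1, 2, 5, 2, 3, 2, 0]

[5, 1, 2, 5, 2, 3, 2, 0]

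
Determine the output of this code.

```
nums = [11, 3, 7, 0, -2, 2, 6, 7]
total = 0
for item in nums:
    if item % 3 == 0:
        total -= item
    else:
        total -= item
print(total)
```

item=11: not %3==0, total = 0-11 = -11
item=3: %3==0, total = (-11)-3 = -14
item=7: not %3==0, total = (-14)-7 = -21
item=0: %3==0, total = (-21)-0 = -21
item=-2: not %3==0, total = (-21)-(-2) = -19
item=2: not %3==0, total = (-19)-2 = -21
item=6: %3==0, total = (-21)-6 = -27
item=7: not %3==0, total = (-27)-7 = -34

-34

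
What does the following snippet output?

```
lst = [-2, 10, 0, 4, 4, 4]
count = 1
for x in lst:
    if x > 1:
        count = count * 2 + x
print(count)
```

x=-2: not >1
x=10: >1, count = 1*2+10 = 12
x=0: not >1
x=4: >1, count = 12*2+4 = 28
x=4: >1, count = 28*2+4 = 60
x=4: >1, count = 60*2+4 = 124

124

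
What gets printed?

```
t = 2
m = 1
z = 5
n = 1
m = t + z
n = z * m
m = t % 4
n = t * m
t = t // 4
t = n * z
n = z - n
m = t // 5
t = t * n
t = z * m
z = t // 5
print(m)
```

m = 2+5 = 7
n = 5*7 = 35
m = 2%4 = 2
n = 2*2 = 4
t = 2//4 = 0
t = 4*5 = 20
n = 5-4 = 1
m = 20//5 = 4
t = 20*1 = 20
t = 5*4 = 20
z = 20//5 = 4

4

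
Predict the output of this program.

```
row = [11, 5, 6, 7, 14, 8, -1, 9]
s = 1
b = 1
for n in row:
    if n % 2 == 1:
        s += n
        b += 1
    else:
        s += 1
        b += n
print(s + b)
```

69

n=11: odd, s = 1+11 = 12; b=2
n=5: odd, s = 12+5 = 17; b=3
n=6: not odd, s = 17+1 = 18; b=9
n=7: odd, s = 18+7 = 25; b=10
n=14: not odd, s = 25+1 = 26; b=24
n=8: not odd, s = 26+1 = 27; b=32
n=-1: odd, s = 27+(-1) = 26; b=33
n=9: odd, s = 26+9 = 35; b=34
s+b = 35+34 = 69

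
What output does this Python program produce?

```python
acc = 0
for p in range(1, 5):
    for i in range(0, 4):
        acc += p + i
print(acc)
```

64

p=1,i=0: acc = 0+1 = 1
p=1,i=1: acc = 1+2 = 3
p=1,i=2: acc = 3+3 = 6
p=1,i=3: acc = 6+4 = 10
p=2,i=0: acc = 10+2 = 12
p=2,i=1: acc = 12+3 = 15
p=2,i=2: acc = 15+4 = 19
p=2,i=3: acc = 19+5 = 24
p=3,i=0: acc = 24+3 = 27
p=3,i=1: acc = 27+4 = 31
p=3,i=2: acc = 31+5 = 36
p=3,i=3: acc = 36+6 = 42
p=4,i=0: acc = 42+4 = 46
p=4,i=1: acc = 46+5 = 51
p=4,i=2: acc = 51+6 = 57
p=4,i=3: acc = 57+7 = 64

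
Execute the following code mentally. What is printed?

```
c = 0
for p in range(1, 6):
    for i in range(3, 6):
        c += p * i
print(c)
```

p=1,i=3: c = 0+3 = 3
p=1,i=4: c = 3+4 = 7
p=1,i=5: c = 7+5 = 12
p=2,i=3: c = 12+6 = 18
p=2,i=4: c = 18+8 = 26
p=2,i=5: c = 26+10 = 36
p=3,i=3: c = 36+9 = 45
p=3,i=4: c = 45+12 = 57
p=3,i=5: c = 57+15 = 72
p=4,i=3: c = 72+12 = 84
p=4,i=4: c = 84+16 = 100
p=4,i=5: c = 100+20 = 120
p=5,i=3: c = 120+15 = 135
p=5,i=4: c = 135+20 = 155
p=5,i=5: c = 155+25 = 180

180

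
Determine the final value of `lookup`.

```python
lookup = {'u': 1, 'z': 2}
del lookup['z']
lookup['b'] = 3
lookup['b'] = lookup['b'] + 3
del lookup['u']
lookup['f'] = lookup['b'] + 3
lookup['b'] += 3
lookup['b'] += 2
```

del 'z' → {'u': 1}
lookup['b'] = 3 → {'u': 1, 'b': 3}
lookup['b'] = lookup['b']+3 = 6 → {'u': 1, 'b': 6}
del 'u' → {'b': 6}
lookup['f'] = lookup['b']+3 = 9 → {'b': 6, 'f': 9}
lookup['b'] = 6+3 = 9 → {'b': 9, 'f': 9}
lookup['b'] = 9+2 = 11 → {'b': 11, 'f': 9}

{'b': 11, 'f': 9}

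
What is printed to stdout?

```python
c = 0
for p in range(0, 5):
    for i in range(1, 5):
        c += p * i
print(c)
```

100

p=0,i=1: c = 0+0 = 0
p=0,i=2: c = 0+0 = 0
p=0,i=3: c = 0+0 = 0
p=0,i=4: c = 0+0 = 0
p=1,i=1: c = 0+1 = 1
p=1,i=2: c = 1+2 = 3
p=1,i=3: c = 3+3 = 6
p=1,i=4: c = 6+4 = 10
p=2,i=1: c = 10+2 = 12
p=2,i=2: c = 12+4 = 16
p=2,i=3: c = 16+6 = 22
p=2,i=4: c = 22+8 = 30
p=3,i=1: c = 30+3 = 33
p=3,i=2: c = 33+6 = 39
p=3,i=3: c = 39+9 = 48
p=3,i=4: c = 48+12 = 60
p=4,i=1: c = 60+4 = 64
p=4,i=2: c = 64+8 = 72
p=4,i=3: c = 72+12 = 84
p=4,i=4: c = 84+16 = 100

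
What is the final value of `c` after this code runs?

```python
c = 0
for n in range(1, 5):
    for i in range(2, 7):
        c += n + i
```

130

n=1,i=2: c = 0+3 = 3
n=1,i=3: c = 3+4 = 7
n=1,i=4: c = 7+5 = 12
n=1,i=5: c = 12+6 = 18
n=1,i=6: c = 18+7 = 25
n=2,i=2: c = 25+4 = 29
n=2,i=3: c = 29+5 = 34
n=2,i=4: c = 34+6 = 40
n=2,i=5: c = 40+7 = 47
n=2,i=6: c = 47+8 = 55
n=3,i=2: c = 55+5 = 60
n=3,i=3: c = 60+6 = 66
n=3,i=4: c = 66+7 = 73
n=3,i=5: c = 73+8 = 81
n=3,i=6: c = 81+9 = 90
n=4,i=2: c = 90+6 = 96
n=4,i=3: c = 96+7 = 103
n=4,i=4: c = 103+8 = 111
n=4,i=5: c = 111+9 = 120
n=4,i=6: c = 120+10 = 130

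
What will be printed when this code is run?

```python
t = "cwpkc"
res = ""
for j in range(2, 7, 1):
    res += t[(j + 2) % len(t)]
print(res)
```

j=2: add t[4]='c' → 'c'
j=3: add t[0]='c' → 'cc'
j=4: add t[1]='w' → 'ccw'
j=5: add t[2]='p' → 'ccwp'
j=6: add t[3]='k' → 'ccwpk'

ccwpk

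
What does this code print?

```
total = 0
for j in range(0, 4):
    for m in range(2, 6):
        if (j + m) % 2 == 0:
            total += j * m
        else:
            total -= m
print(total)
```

j=0,m=2: even sum, total = 0+0 = 0
j=0,m=3: odd sum, total = 0-3 = -3
j=0,m=4: even sum, total = (-3)+0 = -3
j=0,m=5: odd sum, total = (-3)-5 = -8
j=1,m=2: odd sum, total = (-8)-2 = -10
j=1,m=3: even sum, total = (-10)+3 = -7
j=1,m=4: odd sum, total = (-7)-4 = -11
j=1,m=5: even sum, total = (-11)+5 = -6
j=2,m=2: even sum, total = (-6)+4 = -2
j=2,m=3: odd sum, total = (-2)-3 = -5
j=2,m=4: even sum, total = (-5)+8 = 3
j=2,m=5: odd sum, total = 3-5 = -2
j=3,m=2: odd sum, total = (-2)-2 = -4
j=3,m=3: even sum, total = (-4)+9 = 5
j=3,m=4: odd sum, total = 5-4 = 1
j=3,m=5: even sum, total = 1+15 = 16

16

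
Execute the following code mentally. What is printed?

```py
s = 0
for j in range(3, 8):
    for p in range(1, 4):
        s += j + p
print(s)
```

j=3,p=1: s = 0+4 = 4
j=3,p=2: s = 4+5 = 9
j=3,p=3: s = 9+6 = 15
j=4,p=1: s = 15+5 = 20
j=4,p=2: s = 20+6 = 26
j=4,p=3: s = 26+7 = 33
j=5,p=1: s = 33+6 = 39
j=5,p=2: s = 39+7 = 46
j=5,p=3: s = 46+8 = 54
j=6,p=1: s = 54+7 = 61
j=6,p=2: s = 61+8 = 69
j=6,p=3: s = 69+9 = 78
j=7,p=1: s = 78+8 = 86
j=7,p=2: s = 86+9 = 95
j=7,p=3: s = 95+10 = 105

105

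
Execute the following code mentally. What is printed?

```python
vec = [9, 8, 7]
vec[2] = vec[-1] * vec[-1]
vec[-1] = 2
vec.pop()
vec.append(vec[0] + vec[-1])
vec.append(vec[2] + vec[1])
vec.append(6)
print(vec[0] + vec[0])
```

18

vec[2] = vec[-1]*vec[-1] = 7*7 = 49 → [9, 8, 49]
vec[-1] = 2 → [9, 8, 2]
pop() removes 2 → [9, 8]
append vec[0]+vec[-1] = 9+8 = 17 → [9, 8, 17]
append vec[2]+vec[1] = 17+8 = 25 → [9, 8, 17, 25]
append 6 → [9, 8, 17, 25, 6]
vec[0]+vec[0] = 9+9 = 18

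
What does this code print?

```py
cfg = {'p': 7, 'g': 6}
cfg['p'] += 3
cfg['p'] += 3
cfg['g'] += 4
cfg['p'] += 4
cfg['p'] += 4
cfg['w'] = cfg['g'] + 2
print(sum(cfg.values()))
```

cfg['p'] = 7+3 = 10 → {'p': 10, 'g': 6}
cfg['p'] = 10+3 = 13 → {'p': 13, 'g': 6}
cfg['g'] = 6+4 = 10 → {'p': 13, 'g': 10}
cfg['p'] = 13+4 = 17 → {'p': 17, 'g': 10}
cfg['p'] = 17+4 = 21 → {'p': 21, 'g': 10}
cfg['w'] = cfg['g']+2 = 12 → {'p': 21, 'g': 10, 'w': 12}
sum of values = 43

43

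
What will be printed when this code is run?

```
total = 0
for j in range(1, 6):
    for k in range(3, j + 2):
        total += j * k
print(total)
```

165

j=2,k=3: total = 0+6 = 6
j=3,k=3: total = 6+9 = 15
j=3,k=4: total = 15+12 = 27
j=4,k=3: total = 27+12 = 39
j=4,k=4: total = 39+16 = 55
j=4,k=5: total = 55+20 = 75
j=5,k=3: total = 75+15 = 90
j=5,k=4: total = 90+20 = 110
j=5,k=5: total = 110+25 = 135
j=5,k=6: total = 135+30 = 165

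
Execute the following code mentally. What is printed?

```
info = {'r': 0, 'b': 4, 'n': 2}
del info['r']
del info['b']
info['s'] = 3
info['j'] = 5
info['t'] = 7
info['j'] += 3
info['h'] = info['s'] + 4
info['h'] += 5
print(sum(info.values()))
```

32

del 'r' → {'b': 4, 'n': 2}
del 'b' → {'n': 2}
info['s'] = 3 → {'n': 2, 's': 3}
info['j'] = 5 → {'n': 2, 's': 3, 'j': 5}
info['t'] = 7 → {'n': 2, 's': 3, 'j': 5, 't': 7}
info['j'] = 5+3 = 8 → {'n': 2, 's': 3, 'j': 8, 't': 7}
info['h'] = info['s']+4 = 7 → {'n': 2, 's': 3, 'j': 8, 't': 7, 'h': 7}
info['h'] = 7+5 = 12 → {'n': 2, 's': 3, 'j': 8, 't': 7, 'h': 12}
sum of values = 32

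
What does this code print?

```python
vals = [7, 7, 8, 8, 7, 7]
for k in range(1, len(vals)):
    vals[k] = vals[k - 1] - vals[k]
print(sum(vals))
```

k=1: vals[1] = 7-7 = 0 → [7, 0, 8, 8, 7, 7]
k=2: vals[2] = 0-8 = -8 → [7, 0, -8, 8, 7, 7]
k=3: vals[3] = (-8)-8 = -16 → [7, 0, -8, -16, 7, 7]
k=4: vals[4] = (-16)-7 = -23 → [7, 0, -8, -16, -23, 7]
k=5: vals[5] = (-23)-7 = -30 → [7, 0, -8, -16, -23, -30]
sum = -70

-70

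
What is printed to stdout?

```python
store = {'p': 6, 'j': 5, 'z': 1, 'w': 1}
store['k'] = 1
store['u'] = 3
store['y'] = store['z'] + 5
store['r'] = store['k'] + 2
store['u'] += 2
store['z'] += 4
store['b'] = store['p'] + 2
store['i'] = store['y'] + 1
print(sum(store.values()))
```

store['k'] = 1 → {'p': 6, 'j': 5, 'z': 1, 'w': 1, 'k': 1}
store['u'] = 3 → {'p': 6, 'j': 5, 'z': 1, 'w': 1, 'k': 1, 'u': 3}
store['y'] = store['z']+5 = 6 → {'p': 6, 'j': 5, 'z': 1, 'w': 1, 'k': 1, 'u': 3, 'y': 6}
store['r'] = store['k']+2 = 3 → {'p': 6, 'j': 5, 'z': 1, 'w': 1, 'k': 1, 'u': 3, 'y': 6, 'r': 3}
store['u'] = 3+2 = 5 → {'p': 6, 'j': 5, 'z': 1, 'w': 1, 'k': 1, 'u': 5, 'y': 6, 'r': 3}
store['z'] = 1+4 = 5 → {'p': 6, 'j': 5, 'z': 5, 'w': 1, 'k': 1, 'u': 5, 'y': 6, 'r': 3}
store['b'] = store['p']+2 = 8 → {'p': 6, 'j': 5, 'z': 5, 'w': 1, 'k': 1, 'u': 5, 'y': 6, 'r': 3, 'b': 8}
store['i'] = store['y']+1 = 7 → {'p': 6, 'j': 5, 'z': 5, 'w': 1, 'k': 1, 'u': 5, 'y': 6, 'r': 3, 'b': 8, 'i': 7}
sum of values = 47

47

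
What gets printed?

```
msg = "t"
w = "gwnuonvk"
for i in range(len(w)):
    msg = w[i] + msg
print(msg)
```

kvnounwgt

i=0: prepend 'g' → 'gt'
i=1: prepend 'w' → 'wgt'
i=2: prepend 'n' → 'nwgt'
i=3: prepend 'u' → 'unwgt'
i=4: prepend 'o' → 'ounwgt'
i=5: prepend 'n' → 'nounwgt'
i=6: prepend 'v' → 'vnounwgt'
i=7: prepend 'k' → 'kvnounwgt'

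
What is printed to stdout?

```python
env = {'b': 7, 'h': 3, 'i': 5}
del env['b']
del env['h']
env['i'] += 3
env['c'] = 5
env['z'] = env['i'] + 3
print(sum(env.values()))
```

del 'b' → {'h': 3, 'i': 5}
del 'h' → {'i': 5}
env['i'] = 5+3 = 8 → {'i': 8}
env['c'] = 5 → {'i': 8, 'c': 5}
env['z'] = env['i']+3 = 11 → {'i': 8, 'c': 5, 'z': 11}
sum of values = 24

24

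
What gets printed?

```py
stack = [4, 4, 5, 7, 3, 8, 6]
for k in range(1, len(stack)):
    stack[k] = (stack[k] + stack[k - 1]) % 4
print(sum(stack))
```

12

k=1: stack[1] = (4+4)%4 = 0 → [4, 0, 5, 7, 3, 8, 6]
k=2: stack[2] = (5+0)%4 = 1 → [4, 0, 1, 7, 3, 8, 6]
k=3: stack[3] = (7+1)%4 = 0 → [4, 0, 1, 0, 3, 8, 6]
k=4: stack[4] = (3+0)%4 = 3 → [4, 0, 1, 0, 3, 8, 6]
k=5: stack[5] = (8+3)%4 = 3 → [4, 0, 1, 0, 3, 3, 6]
k=6: stack[6] = (6+3)%4 = 1 → [4, 0, 1, 0, 3, 3, 1]
sum = 12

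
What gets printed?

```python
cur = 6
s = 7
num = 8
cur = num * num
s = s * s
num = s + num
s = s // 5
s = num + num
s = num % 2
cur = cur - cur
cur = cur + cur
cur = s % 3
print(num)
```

cur = 8*8 = 64
s = 7*7 = 49
num = 49+8 = 57
s = 49//5 = 9
s = 57+57 = 114
s = 57%2 = 1
cur = 64-64 = 0
cur = 0+0 = 0
cur = 1%3 = 1

57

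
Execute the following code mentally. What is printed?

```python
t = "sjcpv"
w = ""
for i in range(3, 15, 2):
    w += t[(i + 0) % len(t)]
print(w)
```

pscvjp

i=3: add t[3]='p' → 'p'
i=5: add t[0]='s' → 'ps'
i=7: add t[2]='c' → 'psc'
i=9: add t[4]='v' → 'pscv'
i=11: add t[1]='j' → 'pscvj'
i=13: add t[3]='p' → 'pscvjp'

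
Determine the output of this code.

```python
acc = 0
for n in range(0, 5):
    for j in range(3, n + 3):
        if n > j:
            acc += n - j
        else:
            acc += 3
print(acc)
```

n=1,j=3: not 1>3, acc = 0+3 = 3
n=2,j=3: not 2>3, acc = 3+3 = 6
n=2,j=4: not 2>4, acc = 6+3 = 9
n=3,j=3: not 3>3, acc = 9+3 = 12
n=3,j=4: not 3>4, acc = 12+3 = 15
n=3,j=5: not 3>5, acc = 15+3 = 18
n=4,j=3: 4>3, acc = 18+1 = 19
n=4,j=4: not 4>4, acc = 19+3 = 22
n=4,j=5: not 4>5, acc = 22+3 = 25
n=4,j=6: not 4>6, acc = 25+3 = 28

28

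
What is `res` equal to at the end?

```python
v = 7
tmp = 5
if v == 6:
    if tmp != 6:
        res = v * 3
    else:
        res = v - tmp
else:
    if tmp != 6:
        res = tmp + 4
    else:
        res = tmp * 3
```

v=7, tmp=5
v == 6 is False; tmp != 6 is True
→ res = tmp + 4 = 9

9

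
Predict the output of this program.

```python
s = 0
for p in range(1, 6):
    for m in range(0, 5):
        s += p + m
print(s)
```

125

p=1,m=0: s = 0+1 = 1
p=1,m=1: s = 1+2 = 3
p=1,m=2: s = 3+3 = 6
p=1,m=3: s = 6+4 = 10
p=1,m=4: s = 10+5 = 15
p=2,m=0: s = 15+2 = 17
p=2,m=1: s = 17+3 = 20
p=2,m=2: s = 20+4 = 24
p=2,m=3: s = 24+5 = 29
p=2,m=4: s = 29+6 = 35
p=3,m=0: s = 35+3 = 38
p=3,m=1: s = 38+4 = 42
p=3,m=2: s = 42+5 = 47
p=3,m=3: s = 47+6 = 53
p=3,m=4: s = 53+7 = 60
p=4,m=0: s = 60+4 = 64
p=4,m=1: s = 64+5 = 69
p=4,m=2: s = 69+6 = 75
p=4,m=3: s = 75+7 = 82
p=4,m=4: s = 82+8 = 90
p=5,m=0: s = 90+5 = 95
p=5,m=1: s = 95+6 = 101
p=5,m=2: s = 101+7 = 108
p=5,m=3: s = 108+8 = 116
p=5,m=4: s = 116+9 = 125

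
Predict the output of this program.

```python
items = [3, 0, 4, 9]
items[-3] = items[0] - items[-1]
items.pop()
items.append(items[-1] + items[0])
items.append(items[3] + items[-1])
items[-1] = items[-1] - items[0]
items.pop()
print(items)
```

items[-3] = items[0]-items[-1] = 3-9 = -6 → [3, -6, 4, 9]
pop() removes 9 → [3, -6, 4]
append items[-1]+items[0] = 4+3 = 7 → [3, -6, 4, 7]
append items[3]+items[-1] = 7+7 = 14 → [3, -6, 4, 7, 14]
items[-1] = items[-1]-items[0] = 14-3 = 11 → [3, -6, 4, 7, 11]
pop() removes 11 → [3, -6, 4, 7]

[3, -6, 4, 7]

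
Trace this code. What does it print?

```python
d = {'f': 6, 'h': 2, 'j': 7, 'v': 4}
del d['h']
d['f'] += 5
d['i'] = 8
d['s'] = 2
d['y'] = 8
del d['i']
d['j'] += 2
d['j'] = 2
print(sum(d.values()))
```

27

del 'h' → {'f': 6, 'j': 7, 'v': 4}
d['f'] = 6+5 = 11 → {'f': 11, 'j': 7, 'v': 4}
d['i'] = 8 → {'f': 11, 'j': 7, 'v': 4, 'i': 8}
d['s'] = 2 → {'f': 11, 'j': 7, 'v': 4, 'i': 8, 's': 2}
d['y'] = 8 → {'f': 11, 'j': 7, 'v': 4, 'i': 8, 's': 2, 'y': 8}
del 'i' → {'f': 11, 'j': 7, 'v': 4, 's': 2, 'y': 8}
d['j'] = 7+2 = 9 → {'f': 11, 'j': 9, 'v': 4, 's': 2, 'y': 8}
d['j'] = 2 → {'f': 11, 'j': 2, 'v': 4, 's': 2, 'y': 8}
sum of values = 27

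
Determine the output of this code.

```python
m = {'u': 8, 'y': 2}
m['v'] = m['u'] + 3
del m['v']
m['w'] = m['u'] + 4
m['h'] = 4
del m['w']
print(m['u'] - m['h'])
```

4

m['v'] = m['u']+3 = 11 → {'u': 8, 'y': 2, 'v': 11}
del 'v' → {'u': 8, 'y': 2}
m['w'] = m['u']+4 = 12 → {'u': 8, 'y': 2, 'w': 12}
m['h'] = 4 → {'u': 8, 'y': 2, 'w': 12, 'h': 4}
del 'w' → {'u': 8, 'y': 2, 'h': 4}
m['u']-m['h'] = 8-4 = 4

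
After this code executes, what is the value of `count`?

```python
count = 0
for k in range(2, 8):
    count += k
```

27

k=2: count = 0+2 = 2
k=3: count = 2+3 = 5
k=4: count = 5+4 = 9
k=5: count = 9+5 = 14
k=6: count = 14+6 = 20
k=7: count = 20+7 = 27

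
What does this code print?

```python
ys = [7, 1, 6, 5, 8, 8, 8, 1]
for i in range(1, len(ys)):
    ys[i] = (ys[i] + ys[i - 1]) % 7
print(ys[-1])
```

i=1: ys[1] = (1+7)%7 = 1 → [7, 1, 6, 5, 8, 8, 8, 1]
i=2: ys[2] = (6+1)%7 = 0 → [7, 1, 0, 5, 8, 8, 8, 1]
i=3: ys[3] = (5+0)%7 = 5 → [7, 1, 0, 5, 8, 8, 8, 1]
i=4: ys[4] = (8+5)%7 = 6 → [7, 1, 0, 5, 6, 8, 8, 1]
i=5: ys[5] = (8+6)%7 = 0 → [7, 1, 0, 5, 6, 0, 8, 1]
i=6: ys[6] = (8+0)%7 = 1 → [7, 1, 0, 5, 6, 0, 1, 1]
i=7: ys[7] = (1+1)%7 = 2 → [7, 1, 0, 5, 6, 0, 1, 2]

2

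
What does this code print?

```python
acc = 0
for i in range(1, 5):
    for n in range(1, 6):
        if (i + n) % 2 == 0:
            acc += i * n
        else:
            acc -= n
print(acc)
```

i=1,n=1: even sum, acc = 0+1 = 1
i=1,n=2: odd sum, acc = 1-2 = -1
i=1,n=3: even sum, acc = (-1)+3 = 2
i=1,n=4: odd sum, acc = 2-4 = -2
i=1,n=5: even sum, acc = (-2)+5 = 3
i=2,n=1: odd sum, acc = 3-1 = 2
i=2,n=2: even sum, acc = 2+4 = 6
i=2,n=3: odd sum, acc = 6-3 = 3
i=2,n=4: even sum, acc = 3+8 = 11
i=2,n=5: odd sum, acc = 11-5 = 6
i=3,n=1: even sum, acc = 6+3 = 9
i=3,n=2: odd sum, acc = 9-2 = 7
i=3,n=3: even sum, acc = 7+9 = 16
i=3,n=4: odd sum, acc = 16-4 = 12
i=3,n=5: even sum, acc = 12+15 = 27
i=4,n=1: odd sum, acc = 27-1 = 26
i=4,n=2: even sum, acc = 26+8 = 34
i=4,n=3: odd sum, acc = 34-3 = 31
i=4,n=4: even sum, acc = 31+16 = 47
i=4,n=5: odd sum, acc = 47-5 = 42

42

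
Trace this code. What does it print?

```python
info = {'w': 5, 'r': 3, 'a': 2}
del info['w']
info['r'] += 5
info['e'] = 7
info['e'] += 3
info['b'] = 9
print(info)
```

{'r': 8, 'a': 2, 'e': 10, 'b': 9}

del 'w' → {'r': 3, 'a': 2}
info['r'] = 3+5 = 8 → {'r': 8, 'a': 2}
info['e'] = 7 → {'r': 8, 'a': 2, 'e': 7}
info['e'] = 7+3 = 10 → {'r': 8, 'a': 2, 'e': 10}
info['b'] = 9 → {'r': 8, 'a': 2, 'e': 10, 'b': 9}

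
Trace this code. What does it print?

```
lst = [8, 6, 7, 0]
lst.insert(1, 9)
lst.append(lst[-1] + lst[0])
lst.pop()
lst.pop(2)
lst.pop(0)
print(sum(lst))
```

16

insert 9 at 1 → [8, 9, 6, 7, 0]
append lst[-1]+lst[0] = 0+8 = 8 → [8, 9, 6, 7, 0, 8]
pop() removes 8 → [8, 9, 6, 7, 0]
pop(2) removes 6 → [8, 9, 7, 0]
pop(0) removes 8 → [9, 7, 0]
sum = 16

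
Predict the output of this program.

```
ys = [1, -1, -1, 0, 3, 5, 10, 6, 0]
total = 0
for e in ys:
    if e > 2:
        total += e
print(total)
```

24

e=1: not >2
e=-1: not >2
e=-1: not >2
e=0: not >2
e=3: >2, total = 0+3 = 3
e=5: >2, total = 3+5 = 8
e=10: >2, total = 8+10 = 18
e=6: >2, total = 18+6 = 24
e=0: not >2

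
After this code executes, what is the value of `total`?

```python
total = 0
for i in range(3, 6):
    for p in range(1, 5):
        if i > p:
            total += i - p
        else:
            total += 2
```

25

i=3,p=1: 3>1, total = 0+2 = 2
i=3,p=2: 3>2, total = 2+1 = 3
i=3,p=3: not 3>3, total = 3+2 = 5
i=3,p=4: not 3>4, total = 5+2 = 7
i=4,p=1: 4>1, total = 7+3 = 10
i=4,p=2: 4>2, total = 10+2 = 12
i=4,p=3: 4>3, total = 12+1 = 13
i=4,p=4: not 4>4, total = 13+2 = 15
i=5,p=1: 5>1, total = 15+4 = 19
i=5,p=2: 5>2, total = 19+3 = 22
i=5,p=3: 5>3, total = 22+2 = 24
i=5,p=4: 5>4, total = 24+1 = 25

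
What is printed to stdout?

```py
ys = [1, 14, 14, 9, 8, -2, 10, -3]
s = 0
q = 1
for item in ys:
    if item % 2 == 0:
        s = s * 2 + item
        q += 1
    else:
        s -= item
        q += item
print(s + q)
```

286

item=1: not even, s = 0-1 = -1; q=2
item=14: even, s = (-1)*2+14 = 12; q=3
item=14: even, s = 12*2+14 = 38; q=4
item=9: not even, s = 38-9 = 29; q=13
item=8: even, s = 29*2+8 = 66; q=14
item=-2: even, s = 66*2+(-2) = 130; q=15
item=10: even, s = 130*2+10 = 270; q=16
item=-3: not even, s = 270-(-3) = 273; q=13
s+q = 273+13 = 286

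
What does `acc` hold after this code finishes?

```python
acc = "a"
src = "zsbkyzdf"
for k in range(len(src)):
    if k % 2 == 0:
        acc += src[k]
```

k=0: add 'z' → 'az'
k=1: skip
k=2: add 'b' → 'azb'
k=3: skip
k=4: add 'y' → 'azby'
k=5: skip
k=6: add 'd' → 'azbyd'
k=7: skip

'azbyd'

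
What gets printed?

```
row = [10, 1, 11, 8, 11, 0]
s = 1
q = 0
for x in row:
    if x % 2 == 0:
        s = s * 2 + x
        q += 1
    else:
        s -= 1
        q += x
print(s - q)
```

28

x=10: even, s = 1*2+10 = 12; q=1
x=1: not even, s = 12-1 = 11; q=2
x=11: not even, s = 11-1 = 10; q=13
x=8: even, s = 10*2+8 = 28; q=14
x=11: not even, s = 28-1 = 27; q=25
x=0: even, s = 27*2+0 = 54; q=26
s-q = 54-26 = 28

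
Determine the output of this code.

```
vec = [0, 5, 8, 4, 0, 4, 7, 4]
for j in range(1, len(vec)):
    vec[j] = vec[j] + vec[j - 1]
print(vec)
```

[0, 5, 13, 17, 17, 21, 28, 32]

j=1: vec[1] = 5+0 = 5 → [0, 5, 8, 4, 0, 4, 7, 4]
j=2: vec[2] = 8+5 = 13 → [0, 5, 13, 4, 0, 4, 7, 4]
j=3: vec[3] = 4+13 = 17 → [0, 5, 13, 17, 0, 4, 7, 4]
j=4: vec[4] = 0+17 = 17 → [0, 5, 13, 17, 17, 4, 7, 4]
j=5: vec[5] = 4+17 = 21 → [0, 5, 13, 17, 17, 21, 7, 4]
j=6: vec[6] = 7+21 = 28 → [0, 5, 13, 17, 17, 21, 28, 4]
j=7: vec[7] = 4+28 = 32 → [0, 5, 13, 17, 17, 21, 28, 32]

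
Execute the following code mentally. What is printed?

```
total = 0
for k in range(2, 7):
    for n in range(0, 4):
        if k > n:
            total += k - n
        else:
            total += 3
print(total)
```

60

k=2,n=0: 2>0, total = 0+2 = 2
k=2,n=1: 2>1, total = 2+1 = 3
k=2,n=2: not 2>2, total = 3+3 = 6
k=2,n=3: not 2>3, total = 6+3 = 9
k=3,n=0: 3>0, total = 9+3 = 12
k=3,n=1: 3>1, total = 12+2 = 14
k=3,n=2: 3>2, total = 14+1 = 15
k=3,n=3: not 3>3, total = 15+3 = 18
k=4,n=0: 4>0, total = 18+4 = 22
k=4,n=1: 4>1, total = 22+3 = 25
k=4,n=2: 4>2, total = 25+2 = 27
k=4,n=3: 4>3, total = 27+1 = 28
k=5,n=0: 5>0, total = 28+5 = 33
k=5,n=1: 5>1, total = 33+4 = 37
k=5,n=2: 5>2, total = 37+3 = 40
k=5,n=3: 5>3, total = 40+2 = 42
k=6,n=0: 6>0, total = 42+6 = 48
k=6,n=1: 6>1, total = 48+5 = 53
k=6,n=2: 6>2, total = 53+4 = 57
k=6,n=3: 6>3, total = 57+3 = 60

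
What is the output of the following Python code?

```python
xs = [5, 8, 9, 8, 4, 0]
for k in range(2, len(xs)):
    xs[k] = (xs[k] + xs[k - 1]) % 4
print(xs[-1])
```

k=2: xs[2] = (9+8)%4 = 1 → [5, 8, 1, 8, 4, 0]
k=3: xs[3] = (8+1)%4 = 1 → [5, 8, 1, 1, 4, 0]
k=4: xs[4] = (4+1)%4 = 1 → [5, 8, 1, 1, 1, 0]
k=5: xs[5] = (0+1)%4 = 1 → [5, 8, 1, 1, 1, 1]

1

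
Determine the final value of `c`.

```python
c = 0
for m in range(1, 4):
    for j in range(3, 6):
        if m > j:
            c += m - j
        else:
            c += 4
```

m=1,j=3: not 1>3, c = 0+4 = 4
m=1,j=4: not 1>4, c = 4+4 = 8
m=1,j=5: not 1>5, c = 8+4 = 12
m=2,j=3: not 2>3, c = 12+4 = 16
m=2,j=4: not 2>4, c = 16+4 = 20
m=2,j=5: not 2>5, c = 20+4 = 24
m=3,j=3: not 3>3, c = 24+4 = 28
m=3,j=4: not 3>4, c = 28+4 = 32
m=3,j=5: not 3>5, c = 32+4 = 36

36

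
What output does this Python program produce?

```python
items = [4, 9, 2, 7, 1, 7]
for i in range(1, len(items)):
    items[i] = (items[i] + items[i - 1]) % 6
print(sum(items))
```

17

i=1: items[1] = (9+4)%6 = 1 → [4, 1, 2, 7, 1, 7]
i=2: items[2] = (2+1)%6 = 3 → [4, 1, 3, 7, 1, 7]
i=3: items[3] = (7+3)%6 = 4 → [4, 1, 3, 4, 1, 7]
i=4: items[4] = (1+4)%6 = 5 → [4, 1, 3, 4, 5, 7]
i=5: items[5] = (7+5)%6 = 0 → [4, 1, 3, 4, 5, 0]
sum = 17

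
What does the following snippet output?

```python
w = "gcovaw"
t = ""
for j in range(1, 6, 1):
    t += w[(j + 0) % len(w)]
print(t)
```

covaw

j=1: add w[1]='c' → 'c'
j=2: add w[2]='o' → 'co'
j=3: add w[3]='v' → 'cov'
j=4: add w[4]='a' → 'cova'
j=5: add w[5]='w' → 'covaw'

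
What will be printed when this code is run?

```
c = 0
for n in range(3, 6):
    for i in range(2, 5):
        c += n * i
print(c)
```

n=3,i=2: c = 0+6 = 6
n=3,i=3: c = 6+9 = 15
n=3,i=4: c = 15+12 = 27
n=4,i=2: c = 27+8 = 35
n=4,i=3: c = 35+12 = 47
n=4,i=4: c = 47+16 = 63
n=5,i=2: c = 63+10 = 73
n=5,i=3: c = 73+15 = 88
n=5,i=4: c = 88+20 = 108

108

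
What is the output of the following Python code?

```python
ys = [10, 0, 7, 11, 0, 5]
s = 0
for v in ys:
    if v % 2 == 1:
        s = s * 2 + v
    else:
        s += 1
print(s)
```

v=10: not odd, s = 0+1 = 1
v=0: not odd, s = 1+1 = 2
v=7: odd, s = 2*2+7 = 11
v=11: odd, s = 11*2+11 = 33
v=0: not odd, s = 33+1 = 34
v=5: odd, s = 34*2+5 = 73

73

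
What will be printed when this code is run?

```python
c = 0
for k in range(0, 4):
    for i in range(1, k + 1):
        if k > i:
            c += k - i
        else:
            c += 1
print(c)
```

k=1,i=1: not 1>1, c = 0+1 = 1
k=2,i=1: 2>1, c = 1+1 = 2
k=2,i=2: not 2>2, c = 2+1 = 3
k=3,i=1: 3>1, c = 3+2 = 5
k=3,i=2: 3>2, c = 5+1 = 6
k=3,i=3: not 3>3, c = 6+1 = 7

7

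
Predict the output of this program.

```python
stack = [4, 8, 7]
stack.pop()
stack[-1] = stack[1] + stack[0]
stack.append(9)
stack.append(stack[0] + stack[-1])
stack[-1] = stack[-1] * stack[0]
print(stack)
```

pop() removes 7 → [4, 8]
stack[-1] = stack[1]+stack[0] = 8+4 = 12 → [4, 12]
append 9 → [4, 12, 9]
append stack[0]+stack[-1] = 4+9 = 13 → [4, 12, 9, 13]
stack[-1] = stack[-1]*stack[0] = 13*4 = 52 → [4, 12, 9, 52]

[4, 12, 9, 52]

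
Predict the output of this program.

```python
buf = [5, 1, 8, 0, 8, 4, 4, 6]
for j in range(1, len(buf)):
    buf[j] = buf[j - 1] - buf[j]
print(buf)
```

[5, 4, -4, -4, -12, -16, -20, -26]

j=1: buf[1] = 5-1 = 4 → [5, 4, 8, 0, 8, 4, 4, 6]
j=2: buf[2] = 4-8 = -4 → [5, 4, -4, 0, 8, 4, 4, 6]
j=3: buf[3] = (-4)-0 = -4 → [5, 4, -4, -4, 8, 4, 4, 6]
j=4: buf[4] = (-4)-8 = -12 → [5, 4, -4, -4, -12, 4, 4, 6]
j=5: buf[5] = (-12)-4 = -16 → [5, 4, -4, -4, -12, -16, 4, 6]
j=6: buf[6] = (-16)-4 = -20 → [5, 4, -4, -4, -12, -16, -20, 6]
j=7: buf[7] = (-20)-6 = -26 → [5, 4, -4, -4, -12, -16, -20, -26]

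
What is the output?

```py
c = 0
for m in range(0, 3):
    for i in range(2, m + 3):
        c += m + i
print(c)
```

24

m=0,i=2: c = 0+2 = 2
m=1,i=2: c = 2+3 = 5
m=1,i=3: c = 5+4 = 9
m=2,i=2: c = 9+4 = 13
m=2,i=3: c = 13+5 = 18
m=2,i=4: c = 18+6 = 24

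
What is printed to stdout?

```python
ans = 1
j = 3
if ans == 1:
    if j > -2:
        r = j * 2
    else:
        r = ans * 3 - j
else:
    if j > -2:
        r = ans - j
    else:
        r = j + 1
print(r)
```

ans=1, j=3
ans == 1 is True; j > -2 is True
→ r = j * 2 = 6

6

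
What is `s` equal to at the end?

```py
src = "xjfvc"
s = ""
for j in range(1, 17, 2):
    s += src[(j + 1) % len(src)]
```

'fcjvxfcj'

j=1: add src[2]='f' → 'f'
j=3: add src[4]='c' → 'fc'
j=5: add src[1]='j' → 'fcj'
j=7: add src[3]='v' → 'fcjv'
j=9: add src[0]='x' → 'fcjvx'
j=11: add src[2]='f' → 'fcjvxf'
j=13: add src[4]='c' → 'fcjvxfc'
j=15: add src[1]='j' → 'fcjvxfcj'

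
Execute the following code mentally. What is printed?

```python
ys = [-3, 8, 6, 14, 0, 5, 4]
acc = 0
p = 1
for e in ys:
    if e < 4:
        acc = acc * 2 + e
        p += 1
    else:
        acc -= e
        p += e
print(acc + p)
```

-31

e=-3: <4, acc = 0*2+(-3) = -3; p=2
e=8: not <4, acc = (-3)-8 = -11; p=10
e=6: not <4, acc = (-11)-6 = -17; p=16
e=14: not <4, acc = (-17)-14 = -31; p=30
e=0: <4, acc = (-31)*2+0 = -62; p=31
e=5: not <4, acc = (-62)-5 = -67; p=36
e=4: not <4, acc = (-67)-4 = -71; p=40
acc+p = (-71)+40 = -31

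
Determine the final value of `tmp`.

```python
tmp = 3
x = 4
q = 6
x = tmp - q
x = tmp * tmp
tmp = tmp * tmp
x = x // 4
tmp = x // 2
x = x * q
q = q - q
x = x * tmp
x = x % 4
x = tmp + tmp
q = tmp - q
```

x = 3-6 = -3
x = 3*3 = 9
tmp = 3*3 = 9
x = 9//4 = 2
tmp = 2//2 = 1
x = 2*6 = 12
q = 6-6 = 0
x = 12*1 = 12
x = 12%4 = 0
x = 1+1 = 2
q = 1-0 = 1

1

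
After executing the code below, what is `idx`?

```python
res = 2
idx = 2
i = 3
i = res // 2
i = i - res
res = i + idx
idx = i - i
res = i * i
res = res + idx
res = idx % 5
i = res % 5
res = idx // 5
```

0

i = 2//2 = 1
i = 1-2 = -1
res = (-1)+2 = 1
idx = (-1)-(-1) = 0
res = (-1)*(-1) = 1
res = 1+0 = 1
res = 0%5 = 0
i = 0%5 = 0
res = 0//5 = 0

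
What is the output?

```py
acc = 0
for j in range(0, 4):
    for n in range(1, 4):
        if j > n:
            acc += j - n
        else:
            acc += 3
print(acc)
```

31

j=0,n=1: not 0>1, acc = 0+3 = 3
j=0,n=2: not 0>2, acc = 3+3 = 6
j=0,n=3: not 0>3, acc = 6+3 = 9
j=1,n=1: not 1>1, acc = 9+3 = 12
j=1,n=2: not 1>2, acc = 12+3 = 15
j=1,n=3: not 1>3, acc = 15+3 = 18
j=2,n=1: 2>1, acc = 18+1 = 19
j=2,n=2: not 2>2, acc = 19+3 = 22
j=2,n=3: not 2>3, acc = 22+3 = 25
j=3,n=1: 3>1, acc = 25+2 = 27
j=3,n=2: 3>2, acc = 27+1 = 28
j=3,n=3: not 3>3, acc = 28+3 = 31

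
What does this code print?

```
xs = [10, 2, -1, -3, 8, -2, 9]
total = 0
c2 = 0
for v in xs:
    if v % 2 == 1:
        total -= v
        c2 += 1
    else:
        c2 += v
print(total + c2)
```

16

v=10: not odd; c2=10
v=2: not odd; c2=12
v=-1: odd, total = 0-(-1) = 1; c2=13
v=-3: odd, total = 1-(-3) = 4; c2=14
v=8: not odd; c2=22
v=-2: not odd; c2=20
v=9: odd, total = 4-9 = -5; c2=21
total+c2 = (-5)+21 = 16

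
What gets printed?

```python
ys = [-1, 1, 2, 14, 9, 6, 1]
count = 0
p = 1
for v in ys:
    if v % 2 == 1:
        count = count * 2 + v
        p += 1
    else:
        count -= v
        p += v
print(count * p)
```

v=-1: odd, count = 0*2+(-1) = -1; p=2
v=1: odd, count = (-1)*2+1 = -1; p=3
v=2: not odd, count = (-1)-2 = -3; p=5
v=14: not odd, count = (-3)-14 = -17; p=19
v=9: odd, count = (-17)*2+9 = -25; p=20
v=6: not odd, count = (-25)-6 = -31; p=26
v=1: odd, count = (-31)*2+1 = -61; p=27
count*p = (-61)*27 = -1647

-1647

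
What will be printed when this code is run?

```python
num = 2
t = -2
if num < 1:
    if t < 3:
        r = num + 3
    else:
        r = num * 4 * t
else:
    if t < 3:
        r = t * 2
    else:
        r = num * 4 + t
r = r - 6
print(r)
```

num=2, t=-2
num < 1 is False; t < 3 is True
→ r = t * 2 = -4
r = (-4)-6 = -10

-10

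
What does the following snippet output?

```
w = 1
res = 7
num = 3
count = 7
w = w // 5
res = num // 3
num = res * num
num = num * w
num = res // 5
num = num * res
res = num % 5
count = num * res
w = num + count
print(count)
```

0

w = 1//5 = 0
res = 3//3 = 1
num = 1*3 = 3
num = 3*0 = 0
num = 1//5 = 0
num = 0*1 = 0
res = 0%5 = 0
count = 0*0 = 0
w = 0+0 = 0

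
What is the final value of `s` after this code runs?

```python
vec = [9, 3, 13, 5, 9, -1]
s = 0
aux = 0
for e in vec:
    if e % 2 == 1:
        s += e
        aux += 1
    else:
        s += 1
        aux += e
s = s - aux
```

e=9: odd, s = 0+9 = 9; aux=1
e=3: odd, s = 9+3 = 12; aux=2
e=13: odd, s = 12+13 = 25; aux=3
e=5: odd, s = 25+5 = 30; aux=4
e=9: odd, s = 30+9 = 39; aux=5
e=-1: odd, s = 39+(-1) = 38; aux=6
s-aux = 38-6 = 32

32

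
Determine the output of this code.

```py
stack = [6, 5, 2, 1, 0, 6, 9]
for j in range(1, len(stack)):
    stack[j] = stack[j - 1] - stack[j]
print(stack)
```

[6, 1, -1, -2, -2, -8, -17]

j=1: stack[1] = 6-5 = 1 → [6, 1, 2, 1, 0, 6, 9]
j=2: stack[2] = 1-2 = -1 → [6, 1, -1, 1, 0, 6, 9]
j=3: stack[3] = (-1)-1 = -2 → [6, 1, -1, -2, 0, 6, 9]
j=4: stack[4] = (-2)-0 = -2 → [6, 1, -1, -2, -2, 6, 9]
j=5: stack[5] = (-2)-6 = -8 → [6, 1, -1, -2, -2, -8, 9]
j=6: stack[6] = (-8)-9 = -17 → [6, 1, -1, -2, -2, -8, -17]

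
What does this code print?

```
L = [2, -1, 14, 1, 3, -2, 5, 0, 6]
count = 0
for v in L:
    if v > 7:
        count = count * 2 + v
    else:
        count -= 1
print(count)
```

4

v=2: not >7, count = 0-1 = -1
v=-1: not >7, count = (-1)-1 = -2
v=14: >7, count = (-2)*2+14 = 10
v=1: not >7, count = 10-1 = 9
v=3: not >7, count = 9-1 = 8
v=-2: not >7, count = 8-1 = 7
v=5: not >7, count = 7-1 = 6
v=0: not >7, count = 6-1 = 5
v=6: not >7, count = 5-1 = 4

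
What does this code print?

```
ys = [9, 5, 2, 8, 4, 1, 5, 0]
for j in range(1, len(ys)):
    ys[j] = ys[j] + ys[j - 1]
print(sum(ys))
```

188

j=1: ys[1] = 5+9 = 14 → [9, 14, 2, 8, 4, 1, 5, 0]
j=2: ys[2] = 2+14 = 16 → [9, 14, 16, 8, 4, 1, 5, 0]
j=3: ys[3] = 8+16 = 24 → [9, 14, 16, 24, 4, 1, 5, 0]
j=4: ys[4] = 4+24 = 28 → [9, 14, 16, 24, 28, 1, 5, 0]
j=5: ys[5] = 1+28 = 29 → [9, 14, 16, 24, 28, 29, 5, 0]
j=6: ys[6] = 5+29 = 34 → [9, 14, 16, 24, 28, 29, 34, 0]
j=7: ys[7] = 0+34 = 34 → [9, 14, 16, 24, 28, 29, 34, 34]
sum = 188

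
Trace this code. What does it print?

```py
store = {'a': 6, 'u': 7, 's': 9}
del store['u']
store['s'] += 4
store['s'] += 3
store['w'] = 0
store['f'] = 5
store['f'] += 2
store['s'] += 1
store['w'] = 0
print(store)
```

{'a': 6, 's': 17, 'w': 0, 'f': 7}

del 'u' → {'a': 6, 's': 9}
store['s'] = 9+4 = 13 → {'a': 6, 's': 13}
store['s'] = 13+3 = 16 → {'a': 6, 's': 16}
store['w'] = 0 → {'a': 6, 's': 16, 'w': 0}
store['f'] = 5 → {'a': 6, 's': 16, 'w': 0, 'f': 5}
store['f'] = 5+2 = 7 → {'a': 6, 's': 16, 'w': 0, 'f': 7}
store['s'] = 16+1 = 17 → {'a': 6, 's': 17, 'w': 0, 'f': 7}
store['w'] = 0 → {'a': 6, 's': 17, 'w': 0, 'f': 7}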